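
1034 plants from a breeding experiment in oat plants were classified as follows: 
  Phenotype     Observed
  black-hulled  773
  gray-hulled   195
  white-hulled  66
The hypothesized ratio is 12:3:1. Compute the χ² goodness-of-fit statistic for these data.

0.044

Expected counts for N = 1034 under a 12:3:1 ratio (total parts = 16):
  black-hulled: 1034 × 12/16 = 775.5
  gray-hulled: 1034 × 3/16 = 193.875
  white-hulled: 1034 × 1/16 = 64.625
χ² = Σ (O − E)² / E
  black-hulled: (773 − 775.5)² / 775.5 = 0.0081
  gray-hulled: (195 − 193.875)² / 193.875 = 0.0065
  white-hulled: (66 − 64.625)² / 64.625 = 0.0293
χ² = 0.0081 + 0.0065 + 0.0293 = 0.0439 ≈ 0.044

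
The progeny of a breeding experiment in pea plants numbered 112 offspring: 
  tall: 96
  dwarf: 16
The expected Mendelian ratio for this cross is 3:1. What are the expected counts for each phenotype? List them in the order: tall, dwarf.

Total ratio parts = 4. Expected numbers out of 112:
  tall: 112 × 3/4 = 84
  dwarf: 112 × 1/4 = 28

84, 28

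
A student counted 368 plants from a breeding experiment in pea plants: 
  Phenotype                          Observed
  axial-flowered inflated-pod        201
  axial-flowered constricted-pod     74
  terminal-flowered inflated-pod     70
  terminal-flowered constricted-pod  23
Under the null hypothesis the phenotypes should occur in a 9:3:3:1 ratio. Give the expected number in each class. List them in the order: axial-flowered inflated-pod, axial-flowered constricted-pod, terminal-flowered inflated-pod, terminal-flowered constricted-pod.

The 9:3:3:1 ratio has 16 parts, so with N = 368 the expected counts are:
  axial-flowered inflated-pod: 368 × 9/16 = 207
  axial-flowered constricted-pod: 368 × 3/16 = 69
  terminal-flowered inflated-pod: 368 × 3/16 = 69
  terminal-flowered constricted-pod: 368 × 1/16 = 23

207, 69, 69, 23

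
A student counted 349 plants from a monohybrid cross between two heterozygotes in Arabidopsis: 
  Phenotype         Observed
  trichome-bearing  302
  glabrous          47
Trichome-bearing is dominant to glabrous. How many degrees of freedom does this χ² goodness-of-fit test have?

For a monohybrid cross between heterozygotes with complete dominance, the expected phenotypic ratio is 3:1.
A goodness-of-fit test with 2 phenotype classes has df = 2 − 1 = 1.

1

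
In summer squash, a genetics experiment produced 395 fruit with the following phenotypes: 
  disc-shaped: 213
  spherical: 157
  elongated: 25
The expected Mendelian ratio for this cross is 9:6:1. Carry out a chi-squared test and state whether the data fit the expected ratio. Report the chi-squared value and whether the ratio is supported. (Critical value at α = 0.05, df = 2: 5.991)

0.916; consistent

The 9:6:1 ratio has 16 parts, so with N = 395 the expected counts are:
  disc-shaped: 395 × 9/16 = 222.1875
  spherical: 395 × 6/16 = 148.125
  elongated: 395 × 1/16 = 24.6875
χ² = Σ (O − E)² / E
  disc-shaped: (213 − 222.1875)² / 222.1875 = 0.3799
  spherical: (157 − 148.125)² / 148.125 = 0.5318
  elongated: (25 − 24.6875)² / 24.6875 = 0.0040
χ² = 0.3799 + 0.5318 + 0.0040 = 0.9157 ≈ 0.916
Degrees of freedom = 3 − 1 = 2; critical value at α = 0.05 is 5.991.
Since 0.916 < 5.991, we fail to reject the null hypothesis — the data are consistent with the 9:6:1 ratio.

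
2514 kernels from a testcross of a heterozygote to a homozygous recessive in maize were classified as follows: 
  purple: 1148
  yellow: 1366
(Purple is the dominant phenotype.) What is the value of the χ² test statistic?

18.904

A testcross of a heterozygote (Aa × aa) gives a 1:1 phenotypic ratio.
Under the 1:1 hypothesis (Σ ratio = 2, N = 2514):
  purple: 2514 × 1/2 = 1257
  yellow: 2514 × 1/2 = 1257
χ² = Σ (O − E)² / E
  purple: (1148 − 1257)² / 1257 = 9.4519
  yellow: (1366 − 1257)² / 1257 = 9.4519
χ² = 9.4519 + 9.4519 = 18.9038 ≈ 18.904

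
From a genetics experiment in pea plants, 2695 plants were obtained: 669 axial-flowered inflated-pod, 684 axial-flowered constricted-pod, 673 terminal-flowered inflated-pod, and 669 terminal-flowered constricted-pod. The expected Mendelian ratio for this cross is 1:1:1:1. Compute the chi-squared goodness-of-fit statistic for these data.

0.224

Total ratio parts = 4. Expected numbers out of 2695:
  axial-flowered inflated-pod: 2695 × 1/4 = 673.75
  axial-flowered constricted-pod: 2695 × 1/4 = 673.75
  terminal-flowered inflated-pod: 2695 × 1/4 = 673.75
  terminal-flowered constricted-pod: 2695 × 1/4 = 673.75
χ² = Σ (O − E)² / E
  axial-flowered inflated-pod: (669 − 673.75)² / 673.75 = 0.0335
  axial-flowered constricted-pod: (684 − 673.75)² / 673.75 = 0.1559
  terminal-flowered inflated-pod: (673 − 673.75)² / 673.75 = 0.0008
  terminal-flowered constricted-pod: (669 − 673.75)² / 673.75 = 0.0335
χ² = 0.0335 + 0.1559 + 0.0008 + 0.0335 = 0.2237 ≈ 0.224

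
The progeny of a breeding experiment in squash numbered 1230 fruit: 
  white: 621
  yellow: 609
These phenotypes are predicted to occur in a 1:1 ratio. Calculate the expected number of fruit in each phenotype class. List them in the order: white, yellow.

615, 615

Expected counts for N = 1230 under a 1:1 ratio (total parts = 2):
  white: 1230 × 1/2 = 615
  yellow: 1230 × 1/2 = 615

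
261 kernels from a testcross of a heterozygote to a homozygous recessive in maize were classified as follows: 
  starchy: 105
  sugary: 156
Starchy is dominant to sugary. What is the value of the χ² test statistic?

A testcross of a heterozygote (Aa × aa) gives a 1:1 phenotypic ratio.
Under the 1:1 hypothesis (Σ ratio = 2, N = 261):
  starchy: 261 × 1/2 = 130.5
  sugary: 261 × 1/2 = 130.5
χ² = Σ (O − E)² / E
  starchy: (105 − 130.5)² / 130.5 = 4.9828
  sugary: (156 − 130.5)² / 130.5 = 4.9828
χ² = 4.9828 + 4.9828 = 9.9656 ≈ 9.966

9.966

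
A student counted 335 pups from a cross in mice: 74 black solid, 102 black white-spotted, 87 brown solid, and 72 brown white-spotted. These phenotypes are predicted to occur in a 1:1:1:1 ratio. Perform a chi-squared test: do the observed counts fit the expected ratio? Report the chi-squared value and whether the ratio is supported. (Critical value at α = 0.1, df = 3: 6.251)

Under the 1:1:1:1 hypothesis (Σ ratio = 4, N = 335):
  black solid: 335 × 1/4 = 83.75
  black white-spotted: 335 × 1/4 = 83.75
  brown solid: 335 × 1/4 = 83.75
  brown white-spotted: 335 × 1/4 = 83.75
χ² = Σ (O − E)² / E
  black solid: (74 − 83.75)² / 83.75 = 1.1351
  black white-spotted: (102 − 83.75)² / 83.75 = 3.9769
  brown solid: (87 − 83.75)² / 83.75 = 0.1261
  brown white-spotted: (72 − 83.75)² / 83.75 = 1.6485
χ² = 1.1351 + 3.9769 + 0.1261 + 1.6485 = 6.8866 ≈ 6.887
Degrees of freedom = 4 − 1 = 3; critical value at α = 0.1 is 6.251.
Since 6.887 > 6.251, we reject the null hypothesis — the data do not fit the 1:1:1:1 ratio.

6.887; not consistent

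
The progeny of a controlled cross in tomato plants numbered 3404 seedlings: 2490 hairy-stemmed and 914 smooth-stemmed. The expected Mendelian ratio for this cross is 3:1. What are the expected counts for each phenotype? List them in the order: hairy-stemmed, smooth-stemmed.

2553, 851

The 3:1 ratio has 4 parts, so with N = 3404 the expected counts are:
  hairy-stemmed: 3404 × 3/4 = 2553
  smooth-stemmed: 3404 × 1/4 = 851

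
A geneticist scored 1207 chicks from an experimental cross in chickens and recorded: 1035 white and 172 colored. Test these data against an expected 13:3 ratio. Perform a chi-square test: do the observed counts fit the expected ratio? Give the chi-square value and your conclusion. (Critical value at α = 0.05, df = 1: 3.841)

Under the 13:3 hypothesis (Σ ratio = 16, N = 1207):
  white: 1207 × 13/16 = 980.6875
  colored: 1207 × 3/16 = 226.3125
χ² = Σ (O − E)² / E
  white: (1035 − 980.6875)² / 980.6875 = 3.0079
  colored: (172 − 226.3125)² / 226.3125 = 13.0344
χ² = 3.0079 + 13.0344 = 16.0423 ≈ 16.042
Degrees of freedom = 2 − 1 = 1; critical value at α = 0.05 is 3.841.
Since 16.042 > 3.841, we reject the null hypothesis — the data do not fit the 13:3 ratio.

16.042; not consistent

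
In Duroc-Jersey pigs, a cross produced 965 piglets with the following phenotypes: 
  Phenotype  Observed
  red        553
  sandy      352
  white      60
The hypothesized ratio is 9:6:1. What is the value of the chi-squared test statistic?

0.462

The 9:6:1 ratio has 16 parts, so with N = 965 the expected counts are:
  red: 965 × 9/16 = 542.8125
  sandy: 965 × 6/16 = 361.875
  white: 965 × 1/16 = 60.3125
χ² = Σ (O − E)² / E
  red: (553 − 542.8125)² / 542.8125 = 0.1912
  sandy: (352 − 361.875)² / 361.875 = 0.2695
  white: (60 − 60.3125)² / 60.3125 = 0.0016
χ² = 0.1912 + 0.2695 + 0.0016 = 0.4623 ≈ 0.462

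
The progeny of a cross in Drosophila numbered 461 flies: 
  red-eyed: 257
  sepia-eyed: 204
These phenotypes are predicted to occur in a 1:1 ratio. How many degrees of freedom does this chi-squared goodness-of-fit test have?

A goodness-of-fit test with 2 phenotype classes has df = 2 − 1 = 1.

1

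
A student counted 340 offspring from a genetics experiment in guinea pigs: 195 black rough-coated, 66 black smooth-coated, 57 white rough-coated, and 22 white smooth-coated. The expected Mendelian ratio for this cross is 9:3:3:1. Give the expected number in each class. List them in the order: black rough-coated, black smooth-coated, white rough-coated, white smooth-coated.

191.25, 63.75, 63.75, 21.25

Expected counts for N = 340 under a 9:3:3:1 ratio (total parts = 16):
  black rough-coated: 340 × 9/16 = 191.25
  black smooth-coated: 340 × 3/16 = 63.75
  white rough-coated: 340 × 3/16 = 63.75
  white smooth-coated: 340 × 1/16 = 21.25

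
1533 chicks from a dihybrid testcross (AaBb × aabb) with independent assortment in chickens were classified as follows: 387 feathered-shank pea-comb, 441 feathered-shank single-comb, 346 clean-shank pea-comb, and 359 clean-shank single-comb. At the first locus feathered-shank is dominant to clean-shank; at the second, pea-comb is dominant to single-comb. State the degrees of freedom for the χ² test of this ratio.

A dihybrid testcross with independent assortment gives a 1:1:1:1 ratio.
A goodness-of-fit test with 4 phenotype classes has df = 4 − 1 = 3.

3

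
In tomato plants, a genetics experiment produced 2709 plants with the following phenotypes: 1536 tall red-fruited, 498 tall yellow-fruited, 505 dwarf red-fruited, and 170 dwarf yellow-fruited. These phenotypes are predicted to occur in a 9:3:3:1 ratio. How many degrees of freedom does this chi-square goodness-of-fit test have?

3

A goodness-of-fit test with 4 phenotype classes has df = 4 − 1 = 3.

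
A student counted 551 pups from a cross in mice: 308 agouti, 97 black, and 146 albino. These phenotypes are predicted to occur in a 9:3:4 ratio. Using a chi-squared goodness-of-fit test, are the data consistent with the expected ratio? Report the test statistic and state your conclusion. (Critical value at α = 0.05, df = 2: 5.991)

Expected counts for N = 551 under a 9:3:4 ratio (total parts = 16):
  agouti: 551 × 9/16 = 309.9375
  black: 551 × 3/16 = 103.3125
  albino: 551 × 4/16 = 137.75
χ² = Σ (O − E)² / E
  agouti: (308 − 309.9375)² / 309.9375 = 0.0121
  black: (97 − 103.3125)² / 103.3125 = 0.3857
  albino: (146 − 137.75)² / 137.75 = 0.4941
χ² = 0.0121 + 0.3857 + 0.4941 = 0.8919 ≈ 0.892
Degrees of freedom = 3 − 1 = 2; critical value at α = 0.05 is 5.991.
Since 0.892 < 5.991, we fail to reject the null hypothesis — the data are consistent with the 9:3:4 ratio.

0.892; consistent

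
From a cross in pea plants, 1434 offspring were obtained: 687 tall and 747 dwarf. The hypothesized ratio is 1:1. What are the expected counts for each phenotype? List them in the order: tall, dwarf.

717, 717

Total ratio parts = 2. Expected numbers out of 1434:
  tall: 1434 × 1/2 = 717
  dwarf: 1434 × 1/2 = 717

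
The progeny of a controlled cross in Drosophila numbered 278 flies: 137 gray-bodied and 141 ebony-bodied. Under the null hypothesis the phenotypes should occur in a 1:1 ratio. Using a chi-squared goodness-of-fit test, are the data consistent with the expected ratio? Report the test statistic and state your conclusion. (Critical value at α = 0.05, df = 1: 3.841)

Under the 1:1 hypothesis (Σ ratio = 2, N = 278):
  gray-bodied: 278 × 1/2 = 139
  ebony-bodied: 278 × 1/2 = 139
χ² = Σ (O − E)² / E
  gray-bodied: (137 − 139)² / 139 = 0.0288
  ebony-bodied: (141 − 139)² / 139 = 0.0288
χ² = 0.0288 + 0.0288 = 0.0576 ≈ 0.058
Degrees of freedom = 2 − 1 = 1; critical value at α = 0.05 is 3.841.
Since 0.058 < 3.841, we fail to reject the null hypothesis — the data are consistent with the 1:1 ratio.

0.058; consistent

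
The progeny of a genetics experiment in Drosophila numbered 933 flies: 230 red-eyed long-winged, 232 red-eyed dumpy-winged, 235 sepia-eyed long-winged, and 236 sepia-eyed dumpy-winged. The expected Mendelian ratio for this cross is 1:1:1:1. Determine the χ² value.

0.098

Expected counts for N = 933 under a 1:1:1:1 ratio (total parts = 4):
  red-eyed long-winged: 933 × 1/4 = 233.25
  red-eyed dumpy-winged: 933 × 1/4 = 233.25
  sepia-eyed long-winged: 933 × 1/4 = 233.25
  sepia-eyed dumpy-winged: 933 × 1/4 = 233.25
χ² = Σ (O − E)² / E
  red-eyed long-winged: (230 − 233.25)² / 233.25 = 0.0453
  red-eyed dumpy-winged: (232 − 233.25)² / 233.25 = 0.0067
  sepia-eyed long-winged: (235 − 233.25)² / 233.25 = 0.0131
  sepia-eyed dumpy-winged: (236 − 233.25)² / 233.25 = 0.0324
χ² = 0.0453 + 0.0067 + 0.0131 + 0.0324 = 0.0975 ≈ 0.098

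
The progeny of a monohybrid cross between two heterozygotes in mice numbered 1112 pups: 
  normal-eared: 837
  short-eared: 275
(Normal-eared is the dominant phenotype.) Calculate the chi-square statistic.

For a monohybrid cross between heterozygotes with complete dominance, the expected phenotypic ratio is 3:1.
Total ratio parts = 4. Expected numbers out of 1112:
  normal-eared: 1112 × 3/4 = 834
  short-eared: 1112 × 1/4 = 278
χ² = Σ (O − E)² / E
  normal-eared: (837 − 834)² / 834 = 0.0108
  short-eared: (275 − 278)² / 278 = 0.0324
χ² = 0.0108 + 0.0324 = 0.0432 ≈ 0.043

0.043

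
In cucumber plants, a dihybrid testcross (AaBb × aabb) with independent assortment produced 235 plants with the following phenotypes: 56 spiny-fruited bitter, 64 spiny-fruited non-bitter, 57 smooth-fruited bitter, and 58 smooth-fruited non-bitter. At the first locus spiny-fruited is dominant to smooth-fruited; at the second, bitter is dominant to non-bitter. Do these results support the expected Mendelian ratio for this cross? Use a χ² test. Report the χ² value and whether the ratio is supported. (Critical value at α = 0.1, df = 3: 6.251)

A dihybrid testcross with independent assortment gives a 1:1:1:1 ratio.
Expected counts for N = 235 under a 1:1:1:1 ratio (total parts = 4):
  spiny-fruited bitter: 235 × 1/4 = 58.75
  spiny-fruited non-bitter: 235 × 1/4 = 58.75
  smooth-fruited bitter: 235 × 1/4 = 58.75
  smooth-fruited non-bitter: 235 × 1/4 = 58.75
χ² = Σ (O − E)² / E
  spiny-fruited bitter: (56 − 58.75)² / 58.75 = 0.1287
  spiny-fruited non-bitter: (64 − 58.75)² / 58.75 = 0.4691
  smooth-fruited bitter: (57 − 58.75)² / 58.75 = 0.0521
  smooth-fruited non-bitter: (58 − 58.75)² / 58.75 = 0.0096
χ² = 0.1287 + 0.4691 + 0.0521 + 0.0096 = 0.6595 ≈ 0.660
Degrees of freedom = 4 − 1 = 3; critical value at α = 0.1 is 6.251.
Since 0.660 < 6.251, we fail to reject the null hypothesis — the data are consistent with the 1:1:1:1 ratio.

0.660; consistent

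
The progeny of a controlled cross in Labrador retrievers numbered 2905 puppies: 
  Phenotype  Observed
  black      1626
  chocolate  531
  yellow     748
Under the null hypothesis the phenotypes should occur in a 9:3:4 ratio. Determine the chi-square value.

The 9:3:4 ratio has 16 parts, so with N = 2905 the expected counts are:
  black: 2905 × 9/16 = 1634.0625
  chocolate: 2905 × 3/16 = 544.6875
  yellow: 2905 × 4/16 = 726.25
χ² = Σ (O − E)² / E
  black: (1626 − 1634.0625)² / 1634.0625 = 0.0398
  chocolate: (531 − 544.6875)² / 544.6875 = 0.3440
  yellow: (748 − 726.25)² / 726.25 = 0.6514
χ² = 0.0398 + 0.3440 + 0.6514 = 1.0352 ≈ 1.035

1.035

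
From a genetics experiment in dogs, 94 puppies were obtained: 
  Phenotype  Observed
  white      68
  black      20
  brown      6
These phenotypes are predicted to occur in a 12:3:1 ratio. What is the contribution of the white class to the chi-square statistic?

0.089

The 12:3:1 ratio has 16 parts, so with N = 94 the expected counts are:
  white: 94 × 12/16 = 70.5
  black: 94 × 3/16 = 17.625
  brown: 94 × 1/16 = 5.875
Contribution of white: (68 − 70.5)² / 70.5 = 0.0887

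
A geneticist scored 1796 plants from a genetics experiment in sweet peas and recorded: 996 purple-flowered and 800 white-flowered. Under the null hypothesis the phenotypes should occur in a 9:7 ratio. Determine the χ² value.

0.459

Expected counts for N = 1796 under a 9:7 ratio (total parts = 16):
  purple-flowered: 1796 × 9/16 = 1010.25
  white-flowered: 1796 × 7/16 = 785.75
χ² = Σ (O − E)² / E
  purple-flowered: (996 − 1010.25)² / 1010.25 = 0.2010
  white-flowered: (800 − 785.75)² / 785.75 = 0.2584
χ² = 0.2010 + 0.2584 = 0.4594 ≈ 0.459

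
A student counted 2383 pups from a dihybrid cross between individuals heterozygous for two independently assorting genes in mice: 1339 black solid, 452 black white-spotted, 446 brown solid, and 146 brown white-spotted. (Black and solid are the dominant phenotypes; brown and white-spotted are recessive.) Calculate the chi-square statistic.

A dihybrid F₂ with independent assortment and complete dominance at both loci gives a 9:3:3:1 phenotypic ratio.
Total ratio parts = 16. Expected numbers out of 2383:
  black solid: 2383 × 9/16 = 1340.4375
  black white-spotted: 2383 × 3/16 = 446.8125
  brown solid: 2383 × 3/16 = 446.8125
  brown white-spotted: 2383 × 1/16 = 148.9375
χ² = Σ (O − E)² / E
  black solid: (1339 − 1340.4375)² / 1340.4375 = 0.0015
  black white-spotted: (452 − 446.8125)² / 446.8125 = 0.0602
  brown solid: (446 − 446.8125)² / 446.8125 = 0.0015
  brown white-spotted: (146 − 148.9375)² / 148.9375 = 0.0579
χ² = 0.0015 + 0.0602 + 0.0015 + 0.0579 = 0.1211 ≈ 0.121

0.121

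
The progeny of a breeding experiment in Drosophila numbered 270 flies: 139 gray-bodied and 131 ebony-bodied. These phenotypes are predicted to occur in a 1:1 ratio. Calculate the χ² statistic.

Total ratio parts = 2. Expected numbers out of 270:
  gray-bodied: 270 × 1/2 = 135
  ebony-bodied: 270 × 1/2 = 135
χ² = Σ (O − E)² / E
  gray-bodied: (139 − 135)² / 135 = 0.1185
  ebony-bodied: (131 − 135)² / 135 = 0.1185
χ² = 0.1185 + 0.1185 = 0.237

0.237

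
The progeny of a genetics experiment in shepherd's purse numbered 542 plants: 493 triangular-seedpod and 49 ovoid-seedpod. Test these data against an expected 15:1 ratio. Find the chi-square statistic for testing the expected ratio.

Under the 15:1 hypothesis (Σ ratio = 16, N = 542):
  triangular-seedpod: 542 × 15/16 = 508.125
  ovoid-seedpod: 542 × 1/16 = 33.875
χ² = Σ (O − E)² / E
  triangular-seedpod: (493 − 508.125)² / 508.125 = 0.4502
  ovoid-seedpod: (49 − 33.875)² / 33.875 = 6.7532
χ² = 0.4502 + 6.7532 = 7.2034 ≈ 7.203

7.203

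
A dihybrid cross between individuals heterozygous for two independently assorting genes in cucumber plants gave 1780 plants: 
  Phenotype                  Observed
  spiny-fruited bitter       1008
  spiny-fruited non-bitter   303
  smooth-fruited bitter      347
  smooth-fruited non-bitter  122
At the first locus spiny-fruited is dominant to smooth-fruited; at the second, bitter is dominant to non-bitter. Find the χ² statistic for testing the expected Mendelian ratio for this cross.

4.443

A dihybrid F₂ with independent assortment and complete dominance at both loci gives a 9:3:3:1 phenotypic ratio.
The 9:3:3:1 ratio has 16 parts, so with N = 1780 the expected counts are:
  spiny-fruited bitter: 1780 × 9/16 = 1001.25
  spiny-fruited non-bitter: 1780 × 3/16 = 333.75
  smooth-fruited bitter: 1780 × 3/16 = 333.75
  smooth-fruited non-bitter: 1780 × 1/16 = 111.25
χ² = Σ (O − E)² / E
  spiny-fruited bitter: (1008 − 1001.25)² / 1001.25 = 0.0455
  spiny-fruited non-bitter: (303 − 333.75)² / 333.75 = 2.8331
  smooth-fruited bitter: (347 − 333.75)² / 333.75 = 0.5260
  smooth-fruited non-bitter: (122 − 111.25)² / 111.25 = 1.0388
χ² = 0.0455 + 2.8331 + 0.5260 + 1.0388 = 4.4434 ≈ 4.443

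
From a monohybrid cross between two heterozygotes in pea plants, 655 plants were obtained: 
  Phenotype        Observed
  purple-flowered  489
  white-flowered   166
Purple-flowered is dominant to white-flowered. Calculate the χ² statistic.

For a monohybrid cross between heterozygotes with complete dominance, the expected phenotypic ratio is 3:1.
Expected counts for N = 655 under a 3:1 ratio (total parts = 4):
  purple-flowered: 655 × 3/4 = 491.25
  white-flowered: 655 × 1/4 = 163.75
χ² = Σ (O − E)² / E
  purple-flowered: (489 − 491.25)² / 491.25 = 0.0103
  white-flowered: (166 − 163.75)² / 163.75 = 0.0309
χ² = 0.0103 + 0.0309 = 0.0412 ≈ 0.041

0.041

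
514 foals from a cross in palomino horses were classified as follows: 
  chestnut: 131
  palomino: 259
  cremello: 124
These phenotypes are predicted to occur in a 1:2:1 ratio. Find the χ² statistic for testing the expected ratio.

Total ratio parts = 4. Expected numbers out of 514:
  chestnut: 514 × 1/4 = 128.5
  palomino: 514 × 2/4 = 257
  cremello: 514 × 1/4 = 128.5
χ² = Σ (O − E)² / E
  chestnut: (131 − 128.5)² / 128.5 = 0.0486
  palomino: (259 − 257)² / 257 = 0.0156
  cremello: (124 − 128.5)² / 128.5 = 0.1576
χ² = 0.0486 + 0.0156 + 0.1576 = 0.2218 ≈ 0.222

0.222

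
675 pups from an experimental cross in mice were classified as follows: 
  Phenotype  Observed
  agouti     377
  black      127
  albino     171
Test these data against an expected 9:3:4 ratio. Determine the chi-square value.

Under the 9:3:4 hypothesis (Σ ratio = 16, N = 675):
  agouti: 675 × 9/16 = 379.6875
  black: 675 × 3/16 = 126.5625
  albino: 675 × 4/16 = 168.75
χ² = Σ (O − E)² / E
  agouti: (377 − 379.6875)² / 379.6875 = 0.0190
  black: (127 − 126.5625)² / 126.5625 = 0.0015
  albino: (171 − 168.75)² / 168.75 = 0.0300
χ² = 0.0190 + 0.0015 + 0.0300 = 0.0505 ≈ 0.051

0.051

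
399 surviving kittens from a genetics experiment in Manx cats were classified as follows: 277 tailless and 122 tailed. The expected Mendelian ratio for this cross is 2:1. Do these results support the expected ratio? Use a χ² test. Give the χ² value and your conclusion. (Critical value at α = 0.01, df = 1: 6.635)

Total ratio parts = 3. Expected numbers out of 399:
  tailless: 399 × 2/3 = 266
  tailed: 399 × 1/3 = 133
χ² = Σ (O − E)² / E
  tailless: (277 − 266)² / 266 = 0.4549
  tailed: (122 − 133)² / 133 = 0.9098
χ² = 0.4549 + 0.9098 = 1.3647 ≈ 1.365
Degrees of freedom = 2 − 1 = 1; critical value at α = 0.01 is 6.635.
Since 1.365 < 6.635, we fail to reject the null hypothesis — the data are consistent with the 2:1 ratio.

1.365; consistent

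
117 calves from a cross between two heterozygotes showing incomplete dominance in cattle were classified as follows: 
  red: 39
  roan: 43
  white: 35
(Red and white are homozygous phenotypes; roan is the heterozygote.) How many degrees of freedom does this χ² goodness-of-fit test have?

With incomplete dominance, a heterozygote × heterozygote cross gives a 1:2:1 phenotypic ratio.
A goodness-of-fit test with 3 phenotype classes has df = 3 − 1 = 2.

2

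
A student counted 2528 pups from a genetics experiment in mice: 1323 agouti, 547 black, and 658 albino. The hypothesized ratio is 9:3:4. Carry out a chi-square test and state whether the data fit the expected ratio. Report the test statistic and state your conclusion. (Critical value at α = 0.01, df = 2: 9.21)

Under the 9:3:4 hypothesis (Σ ratio = 16, N = 2528):
  agouti: 2528 × 9/16 = 1422
  black: 2528 × 3/16 = 474
  albino: 2528 × 4/16 = 632
χ² = Σ (O − E)² / E
  agouti: (1323 − 1422)² / 1422 = 6.8924
  black: (547 − 474)² / 474 = 11.2426
  albino: (658 − 632)² / 632 = 1.0696
χ² = 6.8924 + 11.2426 + 1.0696 = 19.2046 ≈ 19.205
Degrees of freedom = 3 − 1 = 2; critical value at α = 0.01 is 9.21.
Since 19.205 > 9.21, we reject the null hypothesis — the data do not fit the 9:3:4 ratio.

19.205; not consistent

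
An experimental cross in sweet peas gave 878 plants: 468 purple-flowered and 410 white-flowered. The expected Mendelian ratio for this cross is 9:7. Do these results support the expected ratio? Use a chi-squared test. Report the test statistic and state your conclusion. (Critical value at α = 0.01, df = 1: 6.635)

The 9:7 ratio has 16 parts, so with N = 878 the expected counts are:
  purple-flowered: 878 × 9/16 = 493.875
  white-flowered: 878 × 7/16 = 384.125
χ² = Σ (O − E)² / E
  purple-flowered: (468 − 493.875)² / 493.875 = 1.3556
  white-flowered: (410 − 384.125)² / 384.125 = 1.7430
χ² = 1.3556 + 1.7430 = 3.0986 ≈ 3.099
Degrees of freedom = 2 − 1 = 1; critical value at α = 0.01 is 6.635.
Since 3.099 < 6.635, we fail to reject the null hypothesis — the data are consistent with the 9:7 ratio.

3.099; consistent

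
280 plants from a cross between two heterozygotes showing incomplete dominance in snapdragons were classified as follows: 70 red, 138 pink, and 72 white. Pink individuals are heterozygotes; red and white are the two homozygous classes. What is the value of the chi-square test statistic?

0.086

With incomplete dominance, a heterozygote × heterozygote cross gives a 1:2:1 phenotypic ratio.
Total ratio parts = 4. Expected numbers out of 280:
  red: 280 × 1/4 = 70
  pink: 280 × 2/4 = 140
  white: 280 × 1/4 = 70
χ² = Σ (O − E)² / E
  red: (70 − 70)² / 70 = 0.0000
  pink: (138 − 140)² / 140 = 0.0286
  white: (72 − 70)² / 70 = 0.0571
χ² = 0.0000 + 0.0286 + 0.0571 = 0.0857 ≈ 0.086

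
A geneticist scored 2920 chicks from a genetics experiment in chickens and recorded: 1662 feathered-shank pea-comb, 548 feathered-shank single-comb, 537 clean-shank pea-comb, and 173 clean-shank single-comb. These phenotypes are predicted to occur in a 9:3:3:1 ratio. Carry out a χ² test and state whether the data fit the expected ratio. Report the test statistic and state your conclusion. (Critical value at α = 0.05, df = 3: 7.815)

0.928; consistent

Total ratio parts = 16. Expected numbers out of 2920:
  feathered-shank pea-comb: 2920 × 9/16 = 1642.5
  feathered-shank single-comb: 2920 × 3/16 = 547.5
  clean-shank pea-comb: 2920 × 3/16 = 547.5
  clean-shank single-comb: 2920 × 1/16 = 182.5
χ² = Σ (O − E)² / E
  feathered-shank pea-comb: (1662 − 1642.5)² / 1642.5 = 0.2315
  feathered-shank single-comb: (548 − 547.5)² / 547.5 = 0.0005
  clean-shank pea-comb: (537 − 547.5)² / 547.5 = 0.2014
  clean-shank single-comb: (173 − 182.5)² / 182.5 = 0.4945
χ² = 0.2315 + 0.0005 + 0.2014 + 0.4945 = 0.9279 ≈ 0.928
Degrees of freedom = 4 − 1 = 3; critical value at α = 0.05 is 7.815.
Since 0.928 < 7.815, we fail to reject the null hypothesis — the data are consistent with the 9:3:3:1 ratio.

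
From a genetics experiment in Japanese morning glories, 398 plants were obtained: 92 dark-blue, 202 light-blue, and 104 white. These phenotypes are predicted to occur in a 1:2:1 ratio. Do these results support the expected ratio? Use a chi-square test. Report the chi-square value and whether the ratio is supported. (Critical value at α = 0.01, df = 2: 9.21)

Under the 1:2:1 hypothesis (Σ ratio = 4, N = 398):
  dark-blue: 398 × 1/4 = 99.5
  light-blue: 398 × 2/4 = 199
  white: 398 × 1/4 = 99.5
χ² = Σ (O − E)² / E
  dark-blue: (92 − 99.5)² / 99.5 = 0.5653
  light-blue: (202 − 199)² / 199 = 0.0452
  white: (104 − 99.5)² / 99.5 = 0.2035
χ² = 0.5653 + 0.0452 + 0.2035 = 0.814
Degrees of freedom = 3 − 1 = 2; critical value at α = 0.01 is 9.21.
Since 0.814 < 9.21, we fail to reject the null hypothesis — the data are consistent with the 1:2:1 ratio.

0.814; consistent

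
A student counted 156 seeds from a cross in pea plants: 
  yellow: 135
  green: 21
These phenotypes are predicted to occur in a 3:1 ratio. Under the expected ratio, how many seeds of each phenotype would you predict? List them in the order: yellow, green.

117, 39

Total ratio parts = 4. Expected numbers out of 156:
  yellow: 156 × 3/4 = 117
  green: 156 × 1/4 = 39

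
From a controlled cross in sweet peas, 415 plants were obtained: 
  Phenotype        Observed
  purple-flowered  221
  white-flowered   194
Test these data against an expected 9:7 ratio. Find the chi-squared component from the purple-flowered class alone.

Under the 9:7 hypothesis (Σ ratio = 16, N = 415):
  purple-flowered: 415 × 9/16 = 233.4375
  white-flowered: 415 × 7/16 = 181.5625
Contribution of purple-flowered: (221 − 233.4375)² / 233.4375 = 0.6627

0.663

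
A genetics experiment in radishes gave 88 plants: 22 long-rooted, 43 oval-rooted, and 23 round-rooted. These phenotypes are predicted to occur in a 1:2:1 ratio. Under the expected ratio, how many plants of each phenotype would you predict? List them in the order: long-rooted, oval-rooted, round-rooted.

22, 44, 22

The 1:2:1 ratio has 4 parts, so with N = 88 the expected counts are:
  long-rooted: 88 × 1/4 = 22
  oval-rooted: 88 × 2/4 = 44
  round-rooted: 88 × 1/4 = 22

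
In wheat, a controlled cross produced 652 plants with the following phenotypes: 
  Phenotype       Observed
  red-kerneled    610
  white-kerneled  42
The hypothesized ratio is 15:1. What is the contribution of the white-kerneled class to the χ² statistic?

0.038

Under the 15:1 hypothesis (Σ ratio = 16, N = 652):
  red-kerneled: 652 × 15/16 = 611.25
  white-kerneled: 652 × 1/16 = 40.75
Contribution of white-kerneled: (42 − 40.75)² / 40.75 = 0.0383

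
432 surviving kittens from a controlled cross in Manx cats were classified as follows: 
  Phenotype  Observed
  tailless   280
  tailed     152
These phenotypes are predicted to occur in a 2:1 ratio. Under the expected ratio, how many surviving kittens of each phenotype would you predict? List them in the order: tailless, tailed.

Total ratio parts = 3. Expected numbers out of 432:
  tailless: 432 × 2/3 = 288
  tailed: 432 × 1/3 = 144

288, 144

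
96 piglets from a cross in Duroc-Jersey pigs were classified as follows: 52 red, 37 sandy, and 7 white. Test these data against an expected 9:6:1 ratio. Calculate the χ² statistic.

0.269

Under the 9:6:1 hypothesis (Σ ratio = 16, N = 96):
  red: 96 × 9/16 = 54
  sandy: 96 × 6/16 = 36
  white: 96 × 1/16 = 6
χ² = Σ (O − E)² / E
  red: (52 − 54)² / 54 = 0.0741
  sandy: (37 − 36)² / 36 = 0.0278
  white: (7 − 6)² / 6 = 0.1667
χ² = 0.0741 + 0.0278 + 0.1667 = 0.2686 ≈ 0.269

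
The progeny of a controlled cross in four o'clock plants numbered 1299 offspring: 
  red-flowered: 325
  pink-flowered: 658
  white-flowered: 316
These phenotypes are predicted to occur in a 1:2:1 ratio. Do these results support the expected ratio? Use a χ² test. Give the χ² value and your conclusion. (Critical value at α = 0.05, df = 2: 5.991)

0.347; consistent

Expected counts for N = 1299 under a 1:2:1 ratio (total parts = 4):
  red-flowered: 1299 × 1/4 = 324.75
  pink-flowered: 1299 × 2/4 = 649.5
  white-flowered: 1299 × 1/4 = 324.75
χ² = Σ (O − E)² / E
  red-flowered: (325 − 324.75)² / 324.75 = 0.0002
  pink-flowered: (658 − 649.5)² / 649.5 = 0.1112
  white-flowered: (316 − 324.75)² / 324.75 = 0.2358
χ² = 0.0002 + 0.1112 + 0.2358 = 0.3472 ≈ 0.347
Degrees of freedom = 3 − 1 = 2; critical value at α = 0.05 is 5.991.
Since 0.347 < 5.991, we fail to reject the null hypothesis — the data are consistent with the 1:2:1 ratio.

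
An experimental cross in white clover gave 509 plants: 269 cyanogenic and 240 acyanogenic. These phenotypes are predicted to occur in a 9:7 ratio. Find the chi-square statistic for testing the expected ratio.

Total ratio parts = 16. Expected numbers out of 509:
  cyanogenic: 509 × 9/16 = 286.3125
  acyanogenic: 509 × 7/16 = 222.6875
χ² = Σ (O − E)² / E
  cyanogenic: (269 − 286.3125)² / 286.3125 = 1.0468
  acyanogenic: (240 − 222.6875)² / 222.6875 = 1.3459
χ² = 1.0468 + 1.3459 = 2.3927 ≈ 2.393

2.393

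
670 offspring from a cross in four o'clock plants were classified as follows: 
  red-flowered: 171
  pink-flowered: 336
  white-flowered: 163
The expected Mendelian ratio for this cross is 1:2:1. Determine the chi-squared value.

0.197

Under the 1:2:1 hypothesis (Σ ratio = 4, N = 670):
  red-flowered: 670 × 1/4 = 167.5
  pink-flowered: 670 × 2/4 = 335
  white-flowered: 670 × 1/4 = 167.5
χ² = Σ (O − E)² / E
  red-flowered: (171 − 167.5)² / 167.5 = 0.0731
  pink-flowered: (336 − 335)² / 335 = 0.0030
  white-flowered: (163 − 167.5)² / 167.5 = 0.1209
χ² = 0.0731 + 0.0030 + 0.1209 = 0.197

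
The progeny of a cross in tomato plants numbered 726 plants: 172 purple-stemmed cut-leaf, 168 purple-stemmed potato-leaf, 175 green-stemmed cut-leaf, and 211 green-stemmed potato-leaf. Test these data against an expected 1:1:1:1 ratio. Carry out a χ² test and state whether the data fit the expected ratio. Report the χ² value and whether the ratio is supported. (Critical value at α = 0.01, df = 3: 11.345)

The 1:1:1:1 ratio has 4 parts, so with N = 726 the expected counts are:
  purple-stemmed cut-leaf: 726 × 1/4 = 181.5
  purple-stemmed potato-leaf: 726 × 1/4 = 181.5
  green-stemmed cut-leaf: 726 × 1/4 = 181.5
  green-stemmed potato-leaf: 726 × 1/4 = 181.5
χ² = Σ (O − E)² / E
  purple-stemmed cut-leaf: (172 − 181.5)² / 181.5 = 0.4972
  purple-stemmed potato-leaf: (168 − 181.5)² / 181.5 = 1.0041
  green-stemmed cut-leaf: (175 − 181.5)² / 181.5 = 0.2328
  green-stemmed potato-leaf: (211 − 181.5)² / 181.5 = 4.7948
χ² = 0.4972 + 1.0041 + 0.2328 + 4.7948 = 6.5289 ≈ 6.529
Degrees of freedom = 4 − 1 = 3; critical value at α = 0.01 is 11.345.
Since 6.529 < 11.345, we fail to reject the null hypothesis — the data are consistent with the 1:1:1:1 ratio.

6.529; consistent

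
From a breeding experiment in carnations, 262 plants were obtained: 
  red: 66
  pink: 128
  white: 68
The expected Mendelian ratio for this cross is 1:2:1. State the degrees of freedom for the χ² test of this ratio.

A goodness-of-fit test with 3 phenotype classes has df = 3 − 1 = 2.

2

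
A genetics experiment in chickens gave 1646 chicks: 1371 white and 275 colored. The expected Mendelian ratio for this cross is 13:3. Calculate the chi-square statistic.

Under the 13:3 hypothesis (Σ ratio = 16, N = 1646):
  white: 1646 × 13/16 = 1337.375
  colored: 1646 × 3/16 = 308.625
χ² = Σ (O − E)² / E
  white: (1371 − 1337.375)² / 1337.375 = 0.8454
  colored: (275 − 308.625)² / 308.625 = 3.6635
χ² = 0.8454 + 3.6635 = 4.5089 ≈ 4.509

4.509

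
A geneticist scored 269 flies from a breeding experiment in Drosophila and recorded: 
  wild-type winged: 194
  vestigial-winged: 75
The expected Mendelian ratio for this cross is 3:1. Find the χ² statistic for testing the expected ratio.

1.191

The 3:1 ratio has 4 parts, so with N = 269 the expected counts are:
  wild-type winged: 269 × 3/4 = 201.75
  vestigial-winged: 269 × 1/4 = 67.25
χ² = Σ (O − E)² / E
  wild-type winged: (194 − 201.75)² / 201.75 = 0.2977
  vestigial-winged: (75 − 67.25)² / 67.25 = 0.8931
χ² = 0.2977 + 0.8931 = 1.1908 ≈ 1.191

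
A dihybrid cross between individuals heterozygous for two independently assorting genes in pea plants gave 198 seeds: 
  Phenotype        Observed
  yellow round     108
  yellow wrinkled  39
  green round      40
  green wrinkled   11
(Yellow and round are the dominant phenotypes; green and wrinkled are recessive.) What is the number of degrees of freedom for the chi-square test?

A dihybrid F₂ with independent assortment and complete dominance at both loci gives a 9:3:3:1 phenotypic ratio.
A goodness-of-fit test with 4 phenotype classes has df = 4 − 1 = 3.

3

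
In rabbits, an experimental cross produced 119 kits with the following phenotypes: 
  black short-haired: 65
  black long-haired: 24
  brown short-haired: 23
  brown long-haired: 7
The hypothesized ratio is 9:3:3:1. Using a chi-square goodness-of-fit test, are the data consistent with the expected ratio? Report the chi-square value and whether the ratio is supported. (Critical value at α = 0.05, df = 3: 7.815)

0.231; consistent

Total ratio parts = 16. Expected numbers out of 119:
  black short-haired: 119 × 9/16 = 66.9375
  black long-haired: 119 × 3/16 = 22.3125
  brown short-haired: 119 × 3/16 = 22.3125
  brown long-haired: 119 × 1/16 = 7.4375
χ² = Σ (O − E)² / E
  black short-haired: (65 − 66.9375)² / 66.9375 = 0.0561
  black long-haired: (24 − 22.3125)² / 22.3125 = 0.1276
  brown short-haired: (23 − 22.3125)² / 22.3125 = 0.0212
  brown long-haired: (7 − 7.4375)² / 7.4375 = 0.0257
χ² = 0.0561 + 0.1276 + 0.0212 + 0.0257 = 0.2306 ≈ 0.231
Degrees of freedom = 4 − 1 = 3; critical value at α = 0.05 is 7.815.
Since 0.231 < 7.815, we fail to reject the null hypothesis — the data are consistent with the 9:3:3:1 ratio.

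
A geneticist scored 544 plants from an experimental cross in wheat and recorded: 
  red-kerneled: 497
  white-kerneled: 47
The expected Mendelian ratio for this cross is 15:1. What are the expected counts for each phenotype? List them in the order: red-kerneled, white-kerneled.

510, 34

Total ratio parts = 16. Expected numbers out of 544:
  red-kerneled: 544 × 15/16 = 510
  white-kerneled: 544 × 1/16 = 34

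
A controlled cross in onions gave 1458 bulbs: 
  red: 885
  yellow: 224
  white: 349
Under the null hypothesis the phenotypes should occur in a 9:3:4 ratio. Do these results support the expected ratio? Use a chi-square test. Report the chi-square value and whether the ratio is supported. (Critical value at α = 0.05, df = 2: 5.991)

14.709; not consistent

Total ratio parts = 16. Expected numbers out of 1458:
  red: 1458 × 9/16 = 820.125
  yellow: 1458 × 3/16 = 273.375
  white: 1458 × 4/16 = 364.5
χ² = Σ (O − E)² / E
  red: (885 − 820.125)² / 820.125 = 5.1319
  yellow: (224 − 273.375)² / 273.375 = 8.9178
  white: (349 − 364.5)² / 364.5 = 0.6591
χ² = 5.1319 + 8.9178 + 0.6591 = 14.7088 ≈ 14.709
Degrees of freedom = 3 − 1 = 2; critical value at α = 0.05 is 5.991.
Since 14.709 > 5.991, we reject the null hypothesis — the data do not fit the 9:3:4 ratio.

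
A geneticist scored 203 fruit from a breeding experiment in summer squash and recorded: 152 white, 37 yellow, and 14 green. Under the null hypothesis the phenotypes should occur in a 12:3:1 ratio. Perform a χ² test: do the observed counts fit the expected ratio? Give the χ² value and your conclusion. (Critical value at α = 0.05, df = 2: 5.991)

Total ratio parts = 16. Expected numbers out of 203:
  white: 203 × 12/16 = 152.25
  yellow: 203 × 3/16 = 38.0625
  green: 203 × 1/16 = 12.6875
χ² = Σ (O − E)² / E
  white: (152 − 152.25)² / 152.25 = 0.0004
  yellow: (37 − 38.0625)² / 38.0625 = 0.0297
  green: (14 − 12.6875)² / 12.6875 = 0.1358
χ² = 0.0004 + 0.0297 + 0.1358 = 0.1659 ≈ 0.166
Degrees of freedom = 3 − 1 = 2; critical value at α = 0.05 is 5.991.
Since 0.166 < 5.991, we fail to reject the null hypothesis — the data are consistent with the 12:3:1 ratio.

0.166; consistent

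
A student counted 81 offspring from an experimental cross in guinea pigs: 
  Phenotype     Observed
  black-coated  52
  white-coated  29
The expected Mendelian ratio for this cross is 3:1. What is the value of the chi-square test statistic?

Total ratio parts = 4. Expected numbers out of 81:
  black-coated: 81 × 3/4 = 60.75
  white-coated: 81 × 1/4 = 20.25
χ² = Σ (O − E)² / E
  black-coated: (52 − 60.75)² / 60.75 = 1.2603
  white-coated: (29 − 20.25)² / 20.25 = 3.7809
χ² = 1.2603 + 3.7809 = 5.0412 ≈ 5.041

5.041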